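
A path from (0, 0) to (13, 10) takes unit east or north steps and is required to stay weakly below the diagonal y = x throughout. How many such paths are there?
Number of paths = 326876

By the reflection principle (André's argument), the number of monotone paths to (13, 10) with n ≤ m that never go above y = x is C(23, 13) − C(23, 14) = 1144066 − 817190 = 326876.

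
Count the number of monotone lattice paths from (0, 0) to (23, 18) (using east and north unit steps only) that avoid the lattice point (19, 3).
Number of paths = 202106671560

Total paths from (0, 0) to (23, 18): C(41, 23) = 202112640600. Paths through (19, 3): (paths (0, 0) → (19, 3)) × (paths (19, 3) → (23, 18)) = C(22, 19) · C(19, 4) = 1540 · 3876 = 5969040. Avoidance count = 202112640600 − 5969040 = 202106671560.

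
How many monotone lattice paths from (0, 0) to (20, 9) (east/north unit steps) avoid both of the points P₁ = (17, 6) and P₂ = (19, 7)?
Number of paths = 6931188

Inclusion–exclusion. Total paths: C(29, 20) = 10015005. Through P₁: C(23, 17)·C(6, 3) = 2018940. Through P₂: C(26, 19)·C(3, 1) = 1973400. Since P₁ is strictly southwest of P₂, a monotone path through both must visit P₁ then P₂; paths through both = C(23, 17)·C(3, 2)·C(3, 1) = 908523. Avoid both = 10015005 − 2018940 − 1973400 + 908523 = 6931188.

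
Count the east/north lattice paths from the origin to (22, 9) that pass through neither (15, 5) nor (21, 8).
Number of paths = 9064137

Inclusion–exclusion. Total paths: C(31, 22) = 20160075. Through P₁: C(20, 15)·C(11, 7) = 5116320. Through P₂: C(29, 21)·C(2, 1) = 8584290. Since P₁ is strictly southwest of P₂, a monotone path through both must visit P₁ then P₂; paths through both = C(20, 15)·C(9, 6)·C(2, 1) = 2604672. Avoid both = 20160075 − 5116320 − 8584290 + 2604672 = 9064137.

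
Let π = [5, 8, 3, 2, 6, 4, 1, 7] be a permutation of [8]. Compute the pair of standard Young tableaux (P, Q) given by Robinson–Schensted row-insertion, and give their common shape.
P = [1, 4, 7] / [2, 6] / [3, 8] / [5];  Q = [1, 2, 8] / [3, 5] / [4, 6] / [7];  common shape = (3, 2, 2, 1)

Row-insert the values π_1, π_2, … into P one at a time, bumping the leftmost entry strictly greater than the inserted value down to the next row. The recording tableau Q records, in position (i, j), the step at which that cell was added to P.
  Insert 5 (step 1): P = [5];  Q = [1]
  Insert 8 (step 2): P = [5, 8];  Q = [1, 2]
  Insert 3 (step 3): P = [3, 8] / [5];  Q = [1, 2] / [3]
  Insert 2 (step 4): P = [2, 8] / [3] / [5];  Q = [1, 2] / [3] / [4]
  Insert 6 (step 5): P = [2, 6] / [3, 8] / [5];  Q = [1, 2] / [3, 5] / [4]
  Insert 4 (step 6): P = [2, 4] / [3, 6] / [5, 8];  Q = [1, 2] / [3, 5] / [4, 6]
  Insert 1 (step 7): P = [1, 4] / [2, 6] / [3, 8] / [5];  Q = [1, 2] / [3, 5] / [4, 6] / [7]
  Insert 7 (step 8): P = [1, 4, 7] / [2, 6] / [3, 8] / [5];  Q = [1, 2, 8] / [3, 5] / [4, 6] / [7]
Final shape: (3, 2, 2, 1).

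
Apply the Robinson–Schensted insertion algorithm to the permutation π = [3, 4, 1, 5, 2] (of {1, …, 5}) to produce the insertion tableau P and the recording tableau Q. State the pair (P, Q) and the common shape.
P = [1, 2, 5] / [3, 4];  Q = [1, 2, 4] / [3, 5];  common shape = (3, 2)

Row-insert the values π_1, π_2, … into P one at a time, bumping the leftmost entry strictly greater than the inserted value down to the next row. The recording tableau Q records, in position (i, j), the step at which that cell was added to P.
  Insert 3 (step 1): P = [3];  Q = [1]
  Insert 4 (step 2): P = [3, 4];  Q = [1, 2]
  Insert 1 (step 3): P = [1, 4] / [3];  Q = [1, 2] / [3]
  Insert 5 (step 4): P = [1, 4, 5] / [3];  Q = [1, 2, 4] / [3]
  Insert 2 (step 5): P = [1, 2, 5] / [3, 4];  Q = [1, 2, 4] / [3, 5]
Final shape: (3, 2).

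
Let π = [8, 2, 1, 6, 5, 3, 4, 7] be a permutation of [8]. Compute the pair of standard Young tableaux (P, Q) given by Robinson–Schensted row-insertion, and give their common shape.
P = [1, 3, 4, 7] / [2, 5] / [6] / [8];  Q = [1, 4, 7, 8] / [2, 5] / [3] / [6];  common shape = (4, 2, 1, 1)

Row-insert the values π_1, π_2, … into P one at a time, bumping the leftmost entry strictly greater than the inserted value down to the next row. The recording tableau Q records, in position (i, j), the step at which that cell was added to P.
  Insert 8 (step 1): P = [8];  Q = [1]
  Insert 2 (step 2): P = [2] / [8];  Q = [1] / [2]
  Insert 1 (step 3): P = [1] / [2] / [8];  Q = [1] / [2] / [3]
  Insert 6 (step 4): P = [1, 6] / [2] / [8];  Q = [1, 4] / [2] / [3]
  Insert 5 (step 5): P = [1, 5] / [2, 6] / [8];  Q = [1, 4] / [2, 5] / [3]
  Insert 3 (step 6): P = [1, 3] / [2, 5] / [6] / [8];  Q = [1, 4] / [2, 5] / [3] / [6]
  Insert 4 (step 7): P = [1, 3, 4] / [2, 5] / [6] / [8];  Q = [1, 4, 7] / [2, 5] / [3] / [6]
  Insert 7 (step 8): P = [1, 3, 4, 7] / [2, 5] / [6] / [8];  Q = [1, 4, 7, 8] / [2, 5] / [3] / [6]
Final shape: (4, 2, 1, 1).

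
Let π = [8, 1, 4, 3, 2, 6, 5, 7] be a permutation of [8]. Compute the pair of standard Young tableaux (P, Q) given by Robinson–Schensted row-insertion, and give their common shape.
P = [1, 2, 5, 7] / [3, 6] / [4] / [8];  Q = [1, 3, 6, 8] / [2, 7] / [4] / [5];  common shape = (4, 2, 1, 1)

Row-insert the values π_1, π_2, … into P one at a time, bumping the leftmost entry strictly greater than the inserted value down to the next row. The recording tableau Q records, in position (i, j), the step at which that cell was added to P.
  Insert 8 (step 1): P = [8];  Q = [1]
  Insert 1 (step 2): P = [1] / [8];  Q = [1] / [2]
  Insert 4 (step 3): P = [1, 4] / [8];  Q = [1, 3] / [2]
  Insert 3 (step 4): P = [1, 3] / [4] / [8];  Q = [1, 3] / [2] / [4]
  Insert 2 (step 5): P = [1, 2] / [3] / [4] / [8];  Q = [1, 3] / [2] / [4] / [5]
  Insert 6 (step 6): P = [1, 2, 6] / [3] / [4] / [8];  Q = [1, 3, 6] / [2] / [4] / [5]
  Insert 5 (step 7): P = [1, 2, 5] / [3, 6] / [4] / [8];  Q = [1, 3, 6] / [2, 7] / [4] / [5]
  Insert 7 (step 8): P = [1, 2, 5, 7] / [3, 6] / [4] / [8];  Q = [1, 3, 6, 8] / [2, 7] / [4] / [5]
Final shape: (4, 2, 1, 1).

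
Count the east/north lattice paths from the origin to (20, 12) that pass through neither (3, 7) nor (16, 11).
Number of paths = 158871285

Inclusion–exclusion. Total paths: C(32, 20) = 225792840. Through P₁: C(10, 3)·C(22, 17) = 3160080. Through P₂: C(27, 16)·C(5, 4) = 65189475. Since P₁ is strictly southwest of P₂, a monotone path through both must visit P₁ then P₂; paths through both = C(10, 3)·C(17, 13)·C(5, 4) = 1428000. Avoid both = 225792840 − 3160080 − 65189475 + 1428000 = 158871285.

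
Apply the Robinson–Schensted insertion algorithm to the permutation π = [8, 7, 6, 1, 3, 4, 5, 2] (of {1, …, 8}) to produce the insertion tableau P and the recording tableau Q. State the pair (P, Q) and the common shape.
P = [1, 2, 4, 5] / [3] / [6] / [7] / [8];  Q = [1, 5, 6, 7] / [2] / [3] / [4] / [8];  common shape = (4, 1, 1, 1, 1)

Row-insert the values π_1, π_2, … into P one at a time, bumping the leftmost entry strictly greater than the inserted value down to the next row. The recording tableau Q records, in position (i, j), the step at which that cell was added to P.
  Insert 8 (step 1): P = [8];  Q = [1]
  Insert 7 (step 2): P = [7] / [8];  Q = [1] / [2]
  Insert 6 (step 3): P = [6] / [7] / [8];  Q = [1] / [2] / [3]
  Insert 1 (step 4): P = [1] / [6] / [7] / [8];  Q = [1] / [2] / [3] / [4]
  Insert 3 (step 5): P = [1, 3] / [6] / [7] / [8];  Q = [1, 5] / [2] / [3] / [4]
  Insert 4 (step 6): P = [1, 3, 4] / [6] / [7] / [8];  Q = [1, 5, 6] / [2] / [3] / [4]
  Insert 5 (step 7): P = [1, 3, 4, 5] / [6] / [7] / [8];  Q = [1, 5, 6, 7] / [2] / [3] / [4]
  Insert 2 (step 8): P = [1, 2, 4, 5] / [3] / [6] / [7] / [8];  Q = [1, 5, 6, 7] / [2] / [3] / [4] / [8]
Final shape: (4, 1, 1, 1, 1).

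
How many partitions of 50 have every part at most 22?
p(50, parts ≤ 22) = 189493

Use the recurrence p(n, m) = p(n, m−1) + p(n−m, m): either the largest part is < m (count p(n, m−1)) or the largest part is exactly m (remove one copy of m, count p(n−m, m)). With p(0, ·) = 1 this gives p(50, parts ≤ 22) = 189493. (By conjugating Young diagrams, this also counts partitions of 50 into at most 22 parts.)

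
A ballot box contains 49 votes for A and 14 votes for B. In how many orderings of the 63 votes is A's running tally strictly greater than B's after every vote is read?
Strict-lead orderings = 20770703107125

Total orderings of the 63 votes with 49 for A: C(63, 49) = 37387265592825. By the Bertrand ballot formula (Cycle Lemma / reflection principle), the number of orderings in which A is strictly ahead of B throughout is (p − q)/(p + q) · C(p + q, p) = (49 − 14)/(49 + 14) · 37387265592825 = 20770703107125.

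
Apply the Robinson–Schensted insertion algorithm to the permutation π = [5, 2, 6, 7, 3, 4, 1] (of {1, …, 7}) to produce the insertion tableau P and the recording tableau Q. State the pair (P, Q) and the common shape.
P = [1, 3, 4] / [2, 6, 7] / [5];  Q = [1, 3, 4] / [2, 5, 6] / [7];  common shape = (3, 3, 1)

Row-insert the values π_1, π_2, … into P one at a time, bumping the leftmost entry strictly greater than the inserted value down to the next row. The recording tableau Q records, in position (i, j), the step at which that cell was added to P.
  Insert 5 (step 1): P = [5];  Q = [1]
  Insert 2 (step 2): P = [2] / [5];  Q = [1] / [2]
  Insert 6 (step 3): P = [2, 6] / [5];  Q = [1, 3] / [2]
  Insert 7 (step 4): P = [2, 6, 7] / [5];  Q = [1, 3, 4] / [2]
  Insert 3 (step 5): P = [2, 3, 7] / [5, 6];  Q = [1, 3, 4] / [2, 5]
  Insert 4 (step 6): P = [2, 3, 4] / [5, 6, 7];  Q = [1, 3, 4] / [2, 5, 6]
  Insert 1 (step 7): P = [1, 3, 4] / [2, 6, 7] / [5];  Q = [1, 3, 4] / [2, 5, 6] / [7]
Final shape: (3, 3, 1).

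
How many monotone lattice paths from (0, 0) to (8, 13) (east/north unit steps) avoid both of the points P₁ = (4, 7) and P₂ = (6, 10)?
Number of paths = 87110

Inclusion–exclusion. Total paths: C(21, 8) = 203490. Through P₁: C(11, 4)·C(10, 4) = 69300. Through P₂: C(16, 6)·C(5, 2) = 80080. Since P₁ is strictly southwest of P₂, a monotone path through both must visit P₁ then P₂; paths through both = C(11, 4)·C(5, 2)·C(5, 2) = 33000. Avoid both = 203490 − 69300 − 80080 + 33000 = 87110.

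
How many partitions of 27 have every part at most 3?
p(27, parts ≤ 3) = 75

Use the recurrence p(n, m) = p(n, m−1) + p(n−m, m): either the largest part is < m (count p(n, m−1)) or the largest part is exactly m (remove one copy of m, count p(n−m, m)). With p(0, ·) = 1 this gives p(27, parts ≤ 3) = 75. (By conjugating Young diagrams, this also counts partitions of 27 into at most 3 parts.)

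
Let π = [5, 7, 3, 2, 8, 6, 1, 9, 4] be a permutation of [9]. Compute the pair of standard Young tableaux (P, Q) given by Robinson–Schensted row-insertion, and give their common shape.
P = [1, 4, 8, 9] / [2, 6] / [3, 7] / [5];  Q = [1, 2, 5, 8] / [3, 6] / [4, 9] / [7];  common shape = (4, 2, 2, 1)

Row-insert the values π_1, π_2, … into P one at a time, bumping the leftmost entry strictly greater than the inserted value down to the next row. The recording tableau Q records, in position (i, j), the step at which that cell was added to P.
  Insert 5 (step 1): P = [5];  Q = [1]
  Insert 7 (step 2): P = [5, 7];  Q = [1, 2]
  Insert 3 (step 3): P = [3, 7] / [5];  Q = [1, 2] / [3]
  Insert 2 (step 4): P = [2, 7] / [3] / [5];  Q = [1, 2] / [3] / [4]
  Insert 8 (step 5): P = [2, 7, 8] / [3] / [5];  Q = [1, 2, 5] / [3] / [4]
  Insert 6 (step 6): P = [2, 6, 8] / [3, 7] / [5];  Q = [1, 2, 5] / [3, 6] / [4]
  Insert 1 (step 7): P = [1, 6, 8] / [2, 7] / [3] / [5];  Q = [1, 2, 5] / [3, 6] / [4] / [7]
  Insert 9 (step 8): P = [1, 6, 8, 9] / [2, 7] / [3] / [5];  Q = [1, 2, 5, 8] / [3, 6] / [4] / [7]
  Insert 4 (step 9): P = [1, 4, 8, 9] / [2, 6] / [3, 7] / [5];  Q = [1, 2, 5, 8] / [3, 6] / [4, 9] / [7]
Final shape: (4, 2, 2, 1).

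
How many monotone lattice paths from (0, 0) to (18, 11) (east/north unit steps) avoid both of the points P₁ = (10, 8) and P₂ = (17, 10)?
Number of paths = 13655226

Inclusion–exclusion. Total paths: C(29, 18) = 34597290. Through P₁: C(18, 10)·C(11, 8) = 7220070. Through P₂: C(27, 17)·C(2, 1) = 16872570. Since P₁ is strictly southwest of P₂, a monotone path through both must visit P₁ then P₂; paths through both = C(18, 10)·C(9, 7)·C(2, 1) = 3150576. Avoid both = 34597290 − 7220070 − 16872570 + 3150576 = 13655226.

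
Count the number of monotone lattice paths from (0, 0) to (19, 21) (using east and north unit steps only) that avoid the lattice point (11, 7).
Number of paths = 121106047920

Total paths from (0, 0) to (19, 21): C(40, 19) = 131282408400. Paths through (11, 7): (paths (0, 0) → (11, 7)) × (paths (11, 7) → (19, 21)) = C(18, 11) · C(22, 8) = 31824 · 319770 = 10176360480. Avoidance count = 131282408400 − 10176360480 = 121106047920.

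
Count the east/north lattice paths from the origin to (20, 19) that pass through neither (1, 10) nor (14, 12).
Number of paths = 52276657290

Inclusion–exclusion. Total paths: C(39, 20) = 68923264410. Through P₁: C(11, 1)·C(28, 19) = 75975900. Through P₂: C(26, 14)·C(13, 6) = 16572613200. Since P₁ is strictly southwest of P₂, a monotone path through both must visit P₁ then P₂; paths through both = C(11, 1)·C(15, 13)·C(13, 6) = 1981980. Avoid both = 68923264410 − 75975900 − 16572613200 + 1981980 = 52276657290.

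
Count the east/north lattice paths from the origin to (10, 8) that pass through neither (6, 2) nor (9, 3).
Number of paths = 37230

Inclusion–exclusion. Total paths: C(18, 10) = 43758. Through P₁: C(8, 6)·C(10, 4) = 5880. Through P₂: C(12, 9)·C(6, 1) = 1320. Since P₁ is strictly southwest of P₂, a monotone path through both must visit P₁ then P₂; paths through both = C(8, 6)·C(4, 3)·C(6, 1) = 672. Avoid both = 43758 − 5880 − 1320 + 672 = 37230.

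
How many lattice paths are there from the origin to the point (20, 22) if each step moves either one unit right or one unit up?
Number of paths = 513791607420

A monotone lattice path from (0, 0) to (20, 22) consists of 20 east steps and 22 north steps in some order, so it is determined by which 20 of the 42 steps are east. The count is C(42, 20) = 513791607420.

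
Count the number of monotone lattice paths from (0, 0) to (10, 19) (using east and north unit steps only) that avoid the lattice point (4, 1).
Number of paths = 19357030

Total paths from (0, 0) to (10, 19): C(29, 10) = 20030010. Paths through (4, 1): (paths (0, 0) → (4, 1)) × (paths (4, 1) → (10, 19)) = C(5, 4) · C(24, 6) = 5 · 134596 = 672980. Avoidance count = 20030010 − 672980 = 19357030.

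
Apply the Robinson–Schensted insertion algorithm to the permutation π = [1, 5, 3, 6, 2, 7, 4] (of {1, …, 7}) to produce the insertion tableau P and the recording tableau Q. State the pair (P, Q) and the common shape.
P = [1, 2, 4, 7] / [3, 6] / [5];  Q = [1, 2, 4, 6] / [3, 7] / [5];  common shape = (4, 2, 1)

Row-insert the values π_1, π_2, … into P one at a time, bumping the leftmost entry strictly greater than the inserted value down to the next row. The recording tableau Q records, in position (i, j), the step at which that cell was added to P.
  Insert 1 (step 1): P = [1];  Q = [1]
  Insert 5 (step 2): P = [1, 5];  Q = [1, 2]
  Insert 3 (step 3): P = [1, 3] / [5];  Q = [1, 2] / [3]
  Insert 6 (step 4): P = [1, 3, 6] / [5];  Q = [1, 2, 4] / [3]
  Insert 2 (step 5): P = [1, 2, 6] / [3] / [5];  Q = [1, 2, 4] / [3] / [5]
  Insert 7 (step 6): P = [1, 2, 6, 7] / [3] / [5];  Q = [1, 2, 4, 6] / [3] / [5]
  Insert 4 (step 7): P = [1, 2, 4, 7] / [3, 6] / [5];  Q = [1, 2, 4, 6] / [3, 7] / [5]
Final shape: (4, 2, 1).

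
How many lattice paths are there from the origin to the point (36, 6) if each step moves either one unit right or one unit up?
Number of paths = 5245786

A monotone lattice path from (0, 0) to (36, 6) consists of 36 east steps and 6 north steps in some order, so it is determined by which 36 of the 42 steps are east. The count is C(42, 36) = 5245786.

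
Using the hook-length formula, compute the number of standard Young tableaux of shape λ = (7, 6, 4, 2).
# SYT of shape (7, 6, 4, 2) = 14965236

Hook-length formula: f^λ = n! / Π hook(c), product over all cells c of the Young diagram. For λ = (7, 6, 4, 2), n = 19 boxes. Hook lengths by row (left-to-right, top-to-bottom): [10, 9, 7, 6, 4, 3, 1]; [8, 7, 5, 4, 2, 1]; [5, 4, 2, 1]; [2, 1]. Product of hooks = 8128512000. So f^λ = 19! / 8128512000 = 121645100408832000 / 8128512000 = 14965236.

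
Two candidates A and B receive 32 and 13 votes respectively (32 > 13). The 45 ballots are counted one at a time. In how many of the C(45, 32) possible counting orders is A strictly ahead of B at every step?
Strict-lead orderings = 30824843819

Total orderings of the 45 votes with 32 for A: C(45, 32) = 73006209045. By the Bertrand ballot formula (Cycle Lemma / reflection principle), the number of orderings in which A is strictly ahead of B throughout is (p − q)/(p + q) · C(p + q, p) = (32 − 13)/(32 + 13) · 73006209045 = 30824843819.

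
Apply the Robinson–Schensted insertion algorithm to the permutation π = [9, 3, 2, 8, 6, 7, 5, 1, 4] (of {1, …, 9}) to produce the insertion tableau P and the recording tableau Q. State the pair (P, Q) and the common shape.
P = [1, 4, 7] / [2, 5] / [3, 6] / [8] / [9];  Q = [1, 4, 6] / [2, 5] / [3, 9] / [7] / [8];  common shape = (3, 2, 2, 1, 1)

Row-insert the values π_1, π_2, … into P one at a time, bumping the leftmost entry strictly greater than the inserted value down to the next row. The recording tableau Q records, in position (i, j), the step at which that cell was added to P.
  Insert 9 (step 1): P = [9];  Q = [1]
  Insert 3 (step 2): P = [3] / [9];  Q = [1] / [2]
  Insert 2 (step 3): P = [2] / [3] / [9];  Q = [1] / [2] / [3]
  Insert 8 (step 4): P = [2, 8] / [3] / [9];  Q = [1, 4] / [2] / [3]
  Insert 6 (step 5): P = [2, 6] / [3, 8] / [9];  Q = [1, 4] / [2, 5] / [3]
  Insert 7 (step 6): P = [2, 6, 7] / [3, 8] / [9];  Q = [1, 4, 6] / [2, 5] / [3]
  Insert 5 (step 7): P = [2, 5, 7] / [3, 6] / [8] / [9];  Q = [1, 4, 6] / [2, 5] / [3] / [7]
  Insert 1 (step 8): P = [1, 5, 7] / [2, 6] / [3] / [8] / [9];  Q = [1, 4, 6] / [2, 5] / [3] / [7] / [8]
  Insert 4 (step 9): P = [1, 4, 7] / [2, 5] / [3, 6] / [8] / [9];  Q = [1, 4, 6] / [2, 5] / [3, 9] / [7] / [8]
Final shape: (3, 2, 2, 1, 1).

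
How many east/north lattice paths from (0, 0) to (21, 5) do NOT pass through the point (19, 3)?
Number of paths = 56540

Total paths from (0, 0) to (21, 5): C(26, 21) = 65780. Paths through (19, 3): (paths (0, 0) → (19, 3)) × (paths (19, 3) → (21, 5)) = C(22, 19) · C(4, 2) = 1540 · 6 = 9240. Avoidance count = 65780 − 9240 = 56540.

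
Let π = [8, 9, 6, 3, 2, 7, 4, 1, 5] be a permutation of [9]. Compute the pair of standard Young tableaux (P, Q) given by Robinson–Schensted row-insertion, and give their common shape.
P = [1, 4, 5] / [2, 7] / [3, 9] / [6] / [8];  Q = [1, 2, 9] / [3, 6] / [4, 7] / [5] / [8];  common shape = (3, 2, 2, 1, 1)

Row-insert the values π_1, π_2, … into P one at a time, bumping the leftmost entry strictly greater than the inserted value down to the next row. The recording tableau Q records, in position (i, j), the step at which that cell was added to P.
  Insert 8 (step 1): P = [8];  Q = [1]
  Insert 9 (step 2): P = [8, 9];  Q = [1, 2]
  Insert 6 (step 3): P = [6, 9] / [8];  Q = [1, 2] / [3]
  Insert 3 (step 4): P = [3, 9] / [6] / [8];  Q = [1, 2] / [3] / [4]
  Insert 2 (step 5): P = [2, 9] / [3] / [6] / [8];  Q = [1, 2] / [3] / [4] / [5]
  Insert 7 (step 6): P = [2, 7] / [3, 9] / [6] / [8];  Q = [1, 2] / [3, 6] / [4] / [5]
  Insert 4 (step 7): P = [2, 4] / [3, 7] / [6, 9] / [8];  Q = [1, 2] / [3, 6] / [4, 7] / [5]
  Insert 1 (step 8): P = [1, 4] / [2, 7] / [3, 9] / [6] / [8];  Q = [1, 2] / [3, 6] / [4, 7] / [5] / [8]
  Insert 5 (step 9): P = [1, 4, 5] / [2, 7] / [3, 9] / [6] / [8];  Q = [1, 2, 9] / [3, 6] / [4, 7] / [5] / [8]
Final shape: (3, 2, 2, 1, 1).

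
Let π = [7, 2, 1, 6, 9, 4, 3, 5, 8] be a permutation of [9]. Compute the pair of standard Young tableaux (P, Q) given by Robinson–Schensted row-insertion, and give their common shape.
P = [1, 3, 5, 8] / [2, 4, 9] / [6] / [7];  Q = [1, 4, 5, 9] / [2, 6, 8] / [3] / [7];  common shape = (4, 3, 1, 1)

Row-insert the values π_1, π_2, … into P one at a time, bumping the leftmost entry strictly greater than the inserted value down to the next row. The recording tableau Q records, in position (i, j), the step at which that cell was added to P.
  Insert 7 (step 1): P = [7];  Q = [1]
  Insert 2 (step 2): P = [2] / [7];  Q = [1] / [2]
  Insert 1 (step 3): P = [1] / [2] / [7];  Q = [1] / [2] / [3]
  Insert 6 (step 4): P = [1, 6] / [2] / [7];  Q = [1, 4] / [2] / [3]
  Insert 9 (step 5): P = [1, 6, 9] / [2] / [7];  Q = [1, 4, 5] / [2] / [3]
  Insert 4 (step 6): P = [1, 4, 9] / [2, 6] / [7];  Q = [1, 4, 5] / [2, 6] / [3]
  Insert 3 (step 7): P = [1, 3, 9] / [2, 4] / [6] / [7];  Q = [1, 4, 5] / [2, 6] / [3] / [7]
  Insert 5 (step 8): P = [1, 3, 5] / [2, 4, 9] / [6] / [7];  Q = [1, 4, 5] / [2, 6, 8] / [3] / [7]
  Insert 8 (step 9): P = [1, 3, 5, 8] / [2, 4, 9] / [6] / [7];  Q = [1, 4, 5, 9] / [2, 6, 8] / [3] / [7]
Final shape: (4, 3, 1, 1).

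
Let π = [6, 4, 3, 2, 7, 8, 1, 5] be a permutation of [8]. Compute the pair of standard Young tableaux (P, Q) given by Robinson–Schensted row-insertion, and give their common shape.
P = [1, 5, 8] / [2, 7] / [3] / [4] / [6];  Q = [1, 5, 6] / [2, 8] / [3] / [4] / [7];  common shape = (3, 2, 1, 1, 1)

Row-insert the values π_1, π_2, … into P one at a time, bumping the leftmost entry strictly greater than the inserted value down to the next row. The recording tableau Q records, in position (i, j), the step at which that cell was added to P.
  Insert 6 (step 1): P = [6];  Q = [1]
  Insert 4 (step 2): P = [4] / [6];  Q = [1] / [2]
  Insert 3 (step 3): P = [3] / [4] / [6];  Q = [1] / [2] / [3]
  Insert 2 (step 4): P = [2] / [3] / [4] / [6];  Q = [1] / [2] / [3] / [4]
  Insert 7 (step 5): P = [2, 7] / [3] / [4] / [6];  Q = [1, 5] / [2] / [3] / [4]
  Insert 8 (step 6): P = [2, 7, 8] / [3] / [4] / [6];  Q = [1, 5, 6] / [2] / [3] / [4]
  Insert 1 (step 7): P = [1, 7, 8] / [2] / [3] / [4] / [6];  Q = [1, 5, 6] / [2] / [3] / [4] / [7]
  Insert 5 (step 8): P = [1, 5, 8] / [2, 7] / [3] / [4] / [6];  Q = [1, 5, 6] / [2, 8] / [3] / [4] / [7]
Final shape: (3, 2, 1, 1, 1).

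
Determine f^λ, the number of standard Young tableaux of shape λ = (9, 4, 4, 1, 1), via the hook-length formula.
# SYT of shape (9, 4, 4, 1, 1) = 8953560

Hook-length formula: f^λ = n! / Π hook(c), product over all cells c of the Young diagram. For λ = (9, 4, 4, 1, 1), n = 19 boxes. Hook lengths by row (left-to-right, top-to-bottom): [13, 10, 9, 8, 5, 4, 3, 2, 1]; [7, 4, 3, 2]; [6, 3, 2, 1]; [2]; [1]. Product of hooks = 13586227200. So f^λ = 19! / 13586227200 = 121645100408832000 / 13586227200 = 8953560.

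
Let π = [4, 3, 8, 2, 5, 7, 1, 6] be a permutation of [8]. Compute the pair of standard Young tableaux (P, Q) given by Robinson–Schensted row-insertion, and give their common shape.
P = [1, 5, 6] / [2, 7] / [3, 8] / [4];  Q = [1, 3, 6] / [2, 5] / [4, 8] / [7];  common shape = (3, 2, 2, 1)

Row-insert the values π_1, π_2, … into P one at a time, bumping the leftmost entry strictly greater than the inserted value down to the next row. The recording tableau Q records, in position (i, j), the step at which that cell was added to P.
  Insert 4 (step 1): P = [4];  Q = [1]
  Insert 3 (step 2): P = [3] / [4];  Q = [1] / [2]
  Insert 8 (step 3): P = [3, 8] / [4];  Q = [1, 3] / [2]
  Insert 2 (step 4): P = [2, 8] / [3] / [4];  Q = [1, 3] / [2] / [4]
  Insert 5 (step 5): P = [2, 5] / [3, 8] / [4];  Q = [1, 3] / [2, 5] / [4]
  Insert 7 (step 6): P = [2, 5, 7] / [3, 8] / [4];  Q = [1, 3, 6] / [2, 5] / [4]
  Insert 1 (step 7): P = [1, 5, 7] / [2, 8] / [3] / [4];  Q = [1, 3, 6] / [2, 5] / [4] / [7]
  Insert 6 (step 8): P = [1, 5, 6] / [2, 7] / [3, 8] / [4];  Q = [1, 3, 6] / [2, 5] / [4, 8] / [7]
Final shape: (3, 2, 2, 1).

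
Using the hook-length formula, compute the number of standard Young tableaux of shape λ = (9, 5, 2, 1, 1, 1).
# SYT of shape (9, 5, 2, 1, 1, 1) = 13302432

Hook-length formula: f^λ = n! / Π hook(c), product over all cells c of the Young diagram. For λ = (9, 5, 2, 1, 1, 1), n = 19 boxes. Hook lengths by row (left-to-right, top-to-bottom): [14, 10, 8, 7, 6, 4, 3, 2, 1]; [9, 5, 3, 2, 1]; [5, 1]; [3]; [2]; [1]. Product of hooks = 9144576000. So f^λ = 19! / 9144576000 = 121645100408832000 / 9144576000 = 13302432.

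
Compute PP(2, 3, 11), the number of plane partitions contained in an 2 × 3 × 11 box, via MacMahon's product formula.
PP(2, 3, 11) = 41405

Evaluate the triple product over i = 1..2, j = 1..3, k = 1..11. The factors are (2/1) · (3/2) · (4/3) · (5/4) · (6/5) · (7/6) · (8/7) · (9/8) · … (66 factors total). The numerators and denominators telescope so the product is an integer; carrying out the multiplication exactly gives PP(2, 3, 11) = 41405.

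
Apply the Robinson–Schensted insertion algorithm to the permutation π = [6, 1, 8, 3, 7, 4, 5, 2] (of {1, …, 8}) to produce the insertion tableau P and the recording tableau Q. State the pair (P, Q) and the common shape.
P = [1, 2, 4, 5] / [3, 7] / [6] / [8];  Q = [1, 3, 5, 7] / [2, 4] / [6] / [8];  common shape = (4, 2, 1, 1)

Row-insert the values π_1, π_2, … into P one at a time, bumping the leftmost entry strictly greater than the inserted value down to the next row. The recording tableau Q records, in position (i, j), the step at which that cell was added to P.
  Insert 6 (step 1): P = [6];  Q = [1]
  Insert 1 (step 2): P = [1] / [6];  Q = [1] / [2]
  Insert 8 (step 3): P = [1, 8] / [6];  Q = [1, 3] / [2]
  Insert 3 (step 4): P = [1, 3] / [6, 8];  Q = [1, 3] / [2, 4]
  Insert 7 (step 5): P = [1, 3, 7] / [6, 8];  Q = [1, 3, 5] / [2, 4]
  Insert 4 (step 6): P = [1, 3, 4] / [6, 7] / [8];  Q = [1, 3, 5] / [2, 4] / [6]
  Insert 5 (step 7): P = [1, 3, 4, 5] / [6, 7] / [8];  Q = [1, 3, 5, 7] / [2, 4] / [6]
  Insert 2 (step 8): P = [1, 2, 4, 5] / [3, 7] / [6] / [8];  Q = [1, 3, 5, 7] / [2, 4] / [6] / [8]
Final shape: (4, 2, 1, 1).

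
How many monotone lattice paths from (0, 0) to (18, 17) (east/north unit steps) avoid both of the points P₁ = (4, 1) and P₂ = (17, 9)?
Number of paths = 3791490375

Inclusion–exclusion. Total paths: C(35, 18) = 4537567650. Through P₁: C(5, 4)·C(30, 14) = 727113375. Through P₂: C(26, 17)·C(9, 1) = 28120950. Since P₁ is strictly southwest of P₂, a monotone path through both must visit P₁ then P₂; paths through both = C(5, 4)·C(21, 13)·C(9, 1) = 9157050. Avoid both = 4537567650 − 727113375 − 28120950 + 9157050 = 3791490375.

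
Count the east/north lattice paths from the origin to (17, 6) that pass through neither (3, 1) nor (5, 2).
Number of paths = 38055

Inclusion–exclusion. Total paths: C(23, 17) = 100947. Through P₁: C(4, 3)·C(19, 14) = 46512. Through P₂: C(7, 5)·C(16, 12) = 38220. Since P₁ is strictly southwest of P₂, a monotone path through both must visit P₁ then P₂; paths through both = C(4, 3)·C(3, 2)·C(16, 12) = 21840. Avoid both = 100947 − 46512 − 38220 + 21840 = 38055.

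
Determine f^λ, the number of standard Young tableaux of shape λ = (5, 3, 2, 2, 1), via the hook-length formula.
# SYT of shape (5, 3, 2, 2, 1) = 21450

Hook-length formula: f^λ = n! / Π hook(c), product over all cells c of the Young diagram. For λ = (5, 3, 2, 2, 1), n = 13 boxes. Hook lengths by row (left-to-right, top-to-bottom): [9, 7, 4, 2, 1]; [6, 4, 1]; [4, 2]; [3, 1]; [1]. Product of hooks = 290304. So f^λ = 13! / 290304 = 6227020800 / 290304 = 21450.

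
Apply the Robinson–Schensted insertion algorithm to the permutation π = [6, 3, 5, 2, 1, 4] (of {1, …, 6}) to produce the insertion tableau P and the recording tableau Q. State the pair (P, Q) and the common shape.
P = [1, 4] / [2, 5] / [3] / [6];  Q = [1, 3] / [2, 6] / [4] / [5];  common shape = (2, 2, 1, 1)

Row-insert the values π_1, π_2, … into P one at a time, bumping the leftmost entry strictly greater than the inserted value down to the next row. The recording tableau Q records, in position (i, j), the step at which that cell was added to P.
  Insert 6 (step 1): P = [6];  Q = [1]
  Insert 3 (step 2): P = [3] / [6];  Q = [1] / [2]
  Insert 5 (step 3): P = [3, 5] / [6];  Q = [1, 3] / [2]
  Insert 2 (step 4): P = [2, 5] / [3] / [6];  Q = [1, 3] / [2] / [4]
  Insert 1 (step 5): P = [1, 5] / [2] / [3] / [6];  Q = [1, 3] / [2] / [4] / [5]
  Insert 4 (step 6): P = [1, 4] / [2, 5] / [3] / [6];  Q = [1, 3] / [2, 6] / [4] / [5]
Final shape: (2, 2, 1, 1).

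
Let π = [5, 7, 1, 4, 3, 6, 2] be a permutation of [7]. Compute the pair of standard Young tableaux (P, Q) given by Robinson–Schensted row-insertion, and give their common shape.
P = [1, 2, 6] / [3, 7] / [4] / [5];  Q = [1, 2, 6] / [3, 4] / [5] / [7];  common shape = (3, 2, 1, 1)

Row-insert the values π_1, π_2, … into P one at a time, bumping the leftmost entry strictly greater than the inserted value down to the next row. The recording tableau Q records, in position (i, j), the step at which that cell was added to P.
  Insert 5 (step 1): P = [5];  Q = [1]
  Insert 7 (step 2): P = [5, 7];  Q = [1, 2]
  Insert 1 (step 3): P = [1, 7] / [5];  Q = [1, 2] / [3]
  Insert 4 (step 4): P = [1, 4] / [5, 7];  Q = [1, 2] / [3, 4]
  Insert 3 (step 5): P = [1, 3] / [4, 7] / [5];  Q = [1, 2] / [3, 4] / [5]
  Insert 6 (step 6): P = [1, 3, 6] / [4, 7] / [5];  Q = [1, 2, 6] / [3, 4] / [5]
  Insert 2 (step 7): P = [1, 2, 6] / [3, 7] / [4] / [5];  Q = [1, 2, 6] / [3, 4] / [5] / [7]
Final shape: (3, 2, 1, 1).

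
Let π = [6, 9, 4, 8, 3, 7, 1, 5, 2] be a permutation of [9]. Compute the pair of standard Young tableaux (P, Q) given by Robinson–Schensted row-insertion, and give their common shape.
P = [1, 2] / [3, 5] / [4, 7] / [6, 8] / [9];  Q = [1, 2] / [3, 4] / [5, 6] / [7, 8] / [9];  common shape = (2, 2, 2, 2, 1)

Row-insert the values π_1, π_2, … into P one at a time, bumping the leftmost entry strictly greater than the inserted value down to the next row. The recording tableau Q records, in position (i, j), the step at which that cell was added to P.
  Insert 6 (step 1): P = [6];  Q = [1]
  Insert 9 (step 2): P = [6, 9];  Q = [1, 2]
  Insert 4 (step 3): P = [4, 9] / [6];  Q = [1, 2] / [3]
  Insert 8 (step 4): P = [4, 8] / [6, 9];  Q = [1, 2] / [3, 4]
  Insert 3 (step 5): P = [3, 8] / [4, 9] / [6];  Q = [1, 2] / [3, 4] / [5]
  Insert 7 (step 6): P = [3, 7] / [4, 8] / [6, 9];  Q = [1, 2] / [3, 4] / [5, 6]
  Insert 1 (step 7): P = [1, 7] / [3, 8] / [4, 9] / [6];  Q = [1, 2] / [3, 4] / [5, 6] / [7]
  Insert 5 (step 8): P = [1, 5] / [3, 7] / [4, 8] / [6, 9];  Q = [1, 2] / [3, 4] / [5, 6] / [7, 8]
  Insert 2 (step 9): P = [1, 2] / [3, 5] / [4, 7] / [6, 8] / [9];  Q = [1, 2] / [3, 4] / [5, 6] / [7, 8] / [9]
Final shape: (2, 2, 2, 2, 1).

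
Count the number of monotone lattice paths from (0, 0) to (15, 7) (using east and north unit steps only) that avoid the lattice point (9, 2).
Number of paths = 145134

Total paths from (0, 0) to (15, 7): C(22, 15) = 170544. Paths through (9, 2): (paths (0, 0) → (9, 2)) × (paths (9, 2) → (15, 7)) = C(11, 9) · C(11, 6) = 55 · 462 = 25410. Avoidance count = 170544 − 25410 = 145134.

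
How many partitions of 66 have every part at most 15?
p(66, parts ≤ 15) = 1175862

Use the recurrence p(n, m) = p(n, m−1) + p(n−m, m): either the largest part is < m (count p(n, m−1)) or the largest part is exactly m (remove one copy of m, count p(n−m, m)). With p(0, ·) = 1 this gives p(66, parts ≤ 15) = 1175862. (By conjugating Young diagrams, this also counts partitions of 66 into at most 15 parts.)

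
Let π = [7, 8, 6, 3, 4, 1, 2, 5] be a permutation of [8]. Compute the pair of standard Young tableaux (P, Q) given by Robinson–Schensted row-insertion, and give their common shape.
P = [1, 2, 5] / [3, 4] / [6, 8] / [7];  Q = [1, 2, 8] / [3, 5] / [4, 7] / [6];  common shape = (3, 2, 2, 1)

Row-insert the values π_1, π_2, … into P one at a time, bumping the leftmost entry strictly greater than the inserted value down to the next row. The recording tableau Q records, in position (i, j), the step at which that cell was added to P.
  Insert 7 (step 1): P = [7];  Q = [1]
  Insert 8 (step 2): P = [7, 8];  Q = [1, 2]
  Insert 6 (step 3): P = [6, 8] / [7];  Q = [1, 2] / [3]
  Insert 3 (step 4): P = [3, 8] / [6] / [7];  Q = [1, 2] / [3] / [4]
  Insert 4 (step 5): P = [3, 4] / [6, 8] / [7];  Q = [1, 2] / [3, 5] / [4]
  Insert 1 (step 6): P = [1, 4] / [3, 8] / [6] / [7];  Q = [1, 2] / [3, 5] / [4] / [6]
  Insert 2 (step 7): P = [1, 2] / [3, 4] / [6, 8] / [7];  Q = [1, 2] / [3, 5] / [4, 7] / [6]
  Insert 5 (step 8): P = [1, 2, 5] / [3, 4] / [6, 8] / [7];  Q = [1, 2, 8] / [3, 5] / [4, 7] / [6]
Final shape: (3, 2, 2, 1).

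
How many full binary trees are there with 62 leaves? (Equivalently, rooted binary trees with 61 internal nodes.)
C_61 = 6182127958584855650487080847216336

These full binary trees are counted by the Catalan number C_n = (1/(n + 1)) · C(2n, n). For n = 61: C_61 = (1/62) · C(122, 61) = 383291933432261050330199012527412832/62 = 6182127958584855650487080847216336.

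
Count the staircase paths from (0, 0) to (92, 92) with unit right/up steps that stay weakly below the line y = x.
C_92 = 15487357822491889407128326963778343232013931127835600

These NE paths below the diagonal are counted by the Catalan number C_n = (1/(n + 1)) · C(2n, n). For n = 92: C_92 = (1/93) · C(184, 92) = 1440324277491745714862934407631385920577295594888710800/93 = 15487357822491889407128326963778343232013931127835600.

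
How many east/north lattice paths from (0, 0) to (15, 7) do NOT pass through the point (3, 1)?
Number of paths = 96288

Total paths from (0, 0) to (15, 7): C(22, 15) = 170544. Paths through (3, 1): (paths (0, 0) → (3, 1)) × (paths (3, 1) → (15, 7)) = C(4, 3) · C(18, 12) = 4 · 18564 = 74256. Avoidance count = 170544 − 74256 = 96288.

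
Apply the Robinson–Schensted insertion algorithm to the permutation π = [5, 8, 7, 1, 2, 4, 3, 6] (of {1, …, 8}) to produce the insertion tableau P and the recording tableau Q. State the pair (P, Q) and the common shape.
P = [1, 2, 3, 6] / [4, 7] / [5] / [8];  Q = [1, 2, 6, 8] / [3, 5] / [4] / [7];  common shape = (4, 2, 1, 1)

Row-insert the values π_1, π_2, … into P one at a time, bumping the leftmost entry strictly greater than the inserted value down to the next row. The recording tableau Q records, in position (i, j), the step at which that cell was added to P.
  Insert 5 (step 1): P = [5];  Q = [1]
  Insert 8 (step 2): P = [5, 8];  Q = [1, 2]
  Insert 7 (step 3): P = [5, 7] / [8];  Q = [1, 2] / [3]
  Insert 1 (step 4): P = [1, 7] / [5] / [8];  Q = [1, 2] / [3] / [4]
  Insert 2 (step 5): P = [1, 2] / [5, 7] / [8];  Q = [1, 2] / [3, 5] / [4]
  Insert 4 (step 6): P = [1, 2, 4] / [5, 7] / [8];  Q = [1, 2, 6] / [3, 5] / [4]
  Insert 3 (step 7): P = [1, 2, 3] / [4, 7] / [5] / [8];  Q = [1, 2, 6] / [3, 5] / [4] / [7]
  Insert 6 (step 8): P = [1, 2, 3, 6] / [4, 7] / [5] / [8];  Q = [1, 2, 6, 8] / [3, 5] / [4] / [7]
Final shape: (4, 2, 1, 1).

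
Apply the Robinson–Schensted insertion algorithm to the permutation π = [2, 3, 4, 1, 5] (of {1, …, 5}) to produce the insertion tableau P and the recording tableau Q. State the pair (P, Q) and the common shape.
P = [1, 3, 4, 5] / [2];  Q = [1, 2, 3, 5] / [4];  common shape = (4, 1)

Row-insert the values π_1, π_2, … into P one at a time, bumping the leftmost entry strictly greater than the inserted value down to the next row. The recording tableau Q records, in position (i, j), the step at which that cell was added to P.
  Insert 2 (step 1): P = [2];  Q = [1]
  Insert 3 (step 2): P = [2, 3];  Q = [1, 2]
  Insert 4 (step 3): P = [2, 3, 4];  Q = [1, 2, 3]
  Insert 1 (step 4): P = [1, 3, 4] / [2];  Q = [1, 2, 3] / [4]
  Insert 5 (step 5): P = [1, 3, 4, 5] / [2];  Q = [1, 2, 3, 5] / [4]
Final shape: (4, 1).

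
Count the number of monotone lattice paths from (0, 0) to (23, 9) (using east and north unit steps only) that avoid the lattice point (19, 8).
Number of paths = 16948425

Total paths from (0, 0) to (23, 9): C(32, 23) = 28048800. Paths through (19, 8): (paths (0, 0) → (19, 8)) × (paths (19, 8) → (23, 9)) = C(27, 19) · C(5, 4) = 2220075 · 5 = 11100375. Avoidance count = 28048800 − 11100375 = 16948425.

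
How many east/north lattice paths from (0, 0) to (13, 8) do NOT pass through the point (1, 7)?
Number of paths = 203386

Total paths from (0, 0) to (13, 8): C(21, 13) = 203490. Paths through (1, 7): (paths (0, 0) → (1, 7)) × (paths (1, 7) → (13, 8)) = C(8, 1) · C(13, 12) = 8 · 13 = 104. Avoidance count = 203490 − 104 = 203386.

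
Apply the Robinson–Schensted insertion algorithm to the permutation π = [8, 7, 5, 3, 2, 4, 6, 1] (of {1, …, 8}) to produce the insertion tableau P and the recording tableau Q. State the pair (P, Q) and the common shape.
P = [1, 4, 6] / [2] / [3] / [5] / [7] / [8];  Q = [1, 6, 7] / [2] / [3] / [4] / [5] / [8];  common shape = (3, 1, 1, 1, 1, 1)

Row-insert the values π_1, π_2, … into P one at a time, bumping the leftmost entry strictly greater than the inserted value down to the next row. The recording tableau Q records, in position (i, j), the step at which that cell was added to P.
  Insert 8 (step 1): P = [8];  Q = [1]
  Insert 7 (step 2): P = [7] / [8];  Q = [1] / [2]
  Insert 5 (step 3): P = [5] / [7] / [8];  Q = [1] / [2] / [3]
  Insert 3 (step 4): P = [3] / [5] / [7] / [8];  Q = [1] / [2] / [3] / [4]
  Insert 2 (step 5): P = [2] / [3] / [5] / [7] / [8];  Q = [1] / [2] / [3] / [4] / [5]
  Insert 4 (step 6): P = [2, 4] / [3] / [5] / [7] / [8];  Q = [1, 6] / [2] / [3] / [4] / [5]
  Insert 6 (step 7): P = [2, 4, 6] / [3] / [5] / [7] / [8];  Q = [1, 6, 7] / [2] / [3] / [4] / [5]
  Insert 1 (step 8): P = [1, 4, 6] / [2] / [3] / [5] / [7] / [8];  Q = [1, 6, 7] / [2] / [3] / [4] / [5] / [8]
Final shape: (3, 1, 1, 1, 1, 1).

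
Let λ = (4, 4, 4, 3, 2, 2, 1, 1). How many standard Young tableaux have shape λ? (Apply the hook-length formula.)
# SYT of shape (4, 4, 4, 3, 2, 2, 1, 1) = 190466640

Hook-length formula: f^λ = n! / Π hook(c), product over all cells c of the Young diagram. For λ = (4, 4, 4, 3, 2, 2, 1, 1), n = 21 boxes. Hook lengths by row (left-to-right, top-to-bottom): [11, 8, 5, 3]; [10, 7, 4, 2]; [9, 6, 3, 1]; [7, 4, 1]; [5, 2]; [4, 1]; [2]; [1]. Product of hooks = 268240896000. So f^λ = 21! / 268240896000 = 51090942171709440000 / 268240896000 = 190466640.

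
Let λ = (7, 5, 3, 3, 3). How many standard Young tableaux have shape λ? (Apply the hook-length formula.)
# SYT of shape (7, 5, 3, 3, 3) = 222211080

Hook-length formula: f^λ = n! / Π hook(c), product over all cells c of the Young diagram. For λ = (7, 5, 3, 3, 3), n = 21 boxes. Hook lengths by row (left-to-right, top-to-bottom): [11, 10, 9, 5, 4, 2, 1]; [8, 7, 6, 2, 1]; [5, 4, 3]; [4, 3, 2]; [3, 2, 1]. Product of hooks = 229920768000. So f^λ = 21! / 229920768000 = 51090942171709440000 / 229920768000 = 222211080.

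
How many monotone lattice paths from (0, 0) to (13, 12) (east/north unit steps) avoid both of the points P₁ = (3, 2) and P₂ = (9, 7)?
Number of paths = 2493420

Inclusion–exclusion. Total paths: C(25, 13) = 5200300. Through P₁: C(5, 3)·C(20, 10) = 1847560. Through P₂: C(16, 9)·C(9, 4) = 1441440. Since P₁ is strictly southwest of P₂, a monotone path through both must visit P₁ then P₂; paths through both = C(5, 3)·C(11, 6)·C(9, 4) = 582120. Avoid both = 5200300 − 1847560 − 1441440 + 582120 = 2493420.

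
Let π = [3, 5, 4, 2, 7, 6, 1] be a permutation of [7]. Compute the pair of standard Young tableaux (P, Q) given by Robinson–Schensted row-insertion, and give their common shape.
P = [1, 4, 6] / [2, 7] / [3] / [5];  Q = [1, 2, 5] / [3, 6] / [4] / [7];  common shape = (3, 2, 1, 1)

Row-insert the values π_1, π_2, … into P one at a time, bumping the leftmost entry strictly greater than the inserted value down to the next row. The recording tableau Q records, in position (i, j), the step at which that cell was added to P.
  Insert 3 (step 1): P = [3];  Q = [1]
  Insert 5 (step 2): P = [3, 5];  Q = [1, 2]
  Insert 4 (step 3): P = [3, 4] / [5];  Q = [1, 2] / [3]
  Insert 2 (step 4): P = [2, 4] / [3] / [5];  Q = [1, 2] / [3] / [4]
  Insert 7 (step 5): P = [2, 4, 7] / [3] / [5];  Q = [1, 2, 5] / [3] / [4]
  Insert 6 (step 6): P = [2, 4, 6] / [3, 7] / [5];  Q = [1, 2, 5] / [3, 6] / [4]
  Insert 1 (step 7): P = [1, 4, 6] / [2, 7] / [3] / [5];  Q = [1, 2, 5] / [3, 6] / [4] / [7]
Final shape: (3, 2, 1, 1).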